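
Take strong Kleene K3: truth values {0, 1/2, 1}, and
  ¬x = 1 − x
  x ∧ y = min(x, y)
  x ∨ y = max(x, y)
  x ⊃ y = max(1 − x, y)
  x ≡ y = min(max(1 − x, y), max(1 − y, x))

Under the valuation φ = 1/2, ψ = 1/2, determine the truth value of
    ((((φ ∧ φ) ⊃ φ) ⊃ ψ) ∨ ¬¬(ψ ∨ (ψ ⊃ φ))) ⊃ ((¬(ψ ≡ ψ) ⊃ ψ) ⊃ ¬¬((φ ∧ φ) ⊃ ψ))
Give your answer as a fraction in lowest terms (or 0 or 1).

1/2

φ ∧ φ = 1/2 ∧ 1/2 = 1/2
(φ ∧ φ) ⊃ φ = 1/2 ⊃ 1/2 = 1/2
((φ ∧ φ) ⊃ φ) ⊃ ψ = 1/2 ⊃ 1/2 = 1/2
ψ ⊃ φ = 1/2 ⊃ 1/2 = 1/2
ψ ∨ (ψ ⊃ φ) = 1/2 ∨ 1/2 = 1/2
¬(ψ ∨ (ψ ⊃ φ)) = ¬1/2 = 1/2
¬¬(ψ ∨ (ψ ⊃ φ)) = ¬1/2 = 1/2
(((φ ∧ φ) ⊃ φ) ⊃ ψ) ∨ ¬¬(ψ ∨ (ψ ⊃ φ)) = 1/2 ∨ 1/2 = 1/2
ψ ≡ ψ = 1/2 ≡ 1/2 = 1/2
¬(ψ ≡ ψ) = ¬1/2 = 1/2
¬(ψ ≡ ψ) ⊃ ψ = 1/2 ⊃ 1/2 = 1/2
φ ∧ φ = 1/2 ∧ 1/2 = 1/2
(φ ∧ φ) ⊃ ψ = 1/2 ⊃ 1/2 = 1/2
¬((φ ∧ φ) ⊃ ψ) = ¬1/2 = 1/2
¬¬((φ ∧ φ) ⊃ ψ) = ¬1/2 = 1/2
(¬(ψ ≡ ψ) ⊃ ψ) ⊃ ¬¬((φ ∧ φ) ⊃ ψ) = 1/2 ⊃ 1/2 = 1/2
((((φ ∧ φ) ⊃ φ) ⊃ ψ) ∨ ¬¬(ψ ∨ (ψ ⊃ φ))) ⊃ ((¬(ψ ≡ ψ) ⊃ ψ) ⊃ ¬¬((φ ∧ φ) ⊃ ψ)) = 1/2 ⊃ 1/2 = 1/2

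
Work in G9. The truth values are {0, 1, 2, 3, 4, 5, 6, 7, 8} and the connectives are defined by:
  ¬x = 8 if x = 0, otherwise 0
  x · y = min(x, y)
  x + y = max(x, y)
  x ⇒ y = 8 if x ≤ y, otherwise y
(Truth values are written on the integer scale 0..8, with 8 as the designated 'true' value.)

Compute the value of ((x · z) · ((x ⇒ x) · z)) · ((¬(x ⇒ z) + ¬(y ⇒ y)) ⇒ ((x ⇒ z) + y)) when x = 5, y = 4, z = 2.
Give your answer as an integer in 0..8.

x · z = 5 · 2 = 2
x ⇒ x = 5 ⇒ 5 = 8
(x ⇒ x) · z = 8 · 2 = 2
(x · z) · ((x ⇒ x) · z) = 2 · 2 = 2
x ⇒ z = 5 ⇒ 2 = 2
¬(x ⇒ z) = ¬2 = 0
y ⇒ y = 4 ⇒ 4 = 8
¬(y ⇒ y) = ¬8 = 0
¬(x ⇒ z) + ¬(y ⇒ y) = 0 + 0 = 0
x ⇒ z = 5 ⇒ 2 = 2
(x ⇒ z) + y = 2 + 4 = 4
(¬(x ⇒ z) + ¬(y ⇒ y)) ⇒ ((x ⇒ z) + y) = 0 ⇒ 4 = 8
((x · z) · ((x ⇒ x) · z)) · ((¬(x ⇒ z) + ¬(y ⇒ y)) ⇒ ((x ⇒ z) + y)) = 2 · 8 = 2

2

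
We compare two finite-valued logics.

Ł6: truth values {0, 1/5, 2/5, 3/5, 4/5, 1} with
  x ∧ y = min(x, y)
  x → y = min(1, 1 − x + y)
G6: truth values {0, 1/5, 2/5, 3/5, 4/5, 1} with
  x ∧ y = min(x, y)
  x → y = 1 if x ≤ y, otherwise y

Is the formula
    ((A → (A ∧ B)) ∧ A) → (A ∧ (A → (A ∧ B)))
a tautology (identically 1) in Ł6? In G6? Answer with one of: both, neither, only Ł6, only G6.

both

In Ł6: every assignment gives 1 — tautology.
In G6: every assignment gives 1 — tautology.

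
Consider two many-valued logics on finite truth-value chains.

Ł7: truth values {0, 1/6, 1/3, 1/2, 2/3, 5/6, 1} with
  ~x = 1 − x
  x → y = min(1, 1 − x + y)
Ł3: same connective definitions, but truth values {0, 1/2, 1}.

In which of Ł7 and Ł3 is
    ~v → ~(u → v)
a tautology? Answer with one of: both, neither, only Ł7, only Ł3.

neither

In Ł7: at u = 0, v = 0 the value is 0 — not a tautology.
In Ł3: at u = 0, v = 0 the value is 0 — not a tautology.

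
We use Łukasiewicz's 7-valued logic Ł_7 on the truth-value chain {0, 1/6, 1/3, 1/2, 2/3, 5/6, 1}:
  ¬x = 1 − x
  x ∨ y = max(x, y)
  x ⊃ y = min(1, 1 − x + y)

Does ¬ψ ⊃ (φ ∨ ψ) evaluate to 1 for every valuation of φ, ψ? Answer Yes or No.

Counterexample: take φ = 0, ψ = 0.
¬ψ = ¬0 = 1
φ ∨ ψ = 0 ∨ 0 = 0
¬ψ ⊃ (φ ∨ ψ) = 1 ⊃ 0 = 0
This gives 0 ≠ 1.

No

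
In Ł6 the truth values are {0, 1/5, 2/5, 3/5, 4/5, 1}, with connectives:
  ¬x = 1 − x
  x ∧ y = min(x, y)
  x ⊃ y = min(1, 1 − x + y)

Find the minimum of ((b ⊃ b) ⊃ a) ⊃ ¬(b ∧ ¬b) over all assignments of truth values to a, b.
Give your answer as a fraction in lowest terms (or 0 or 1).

Take a = 1, b = 2/5:
b ⊃ b = 2/5 ⊃ 2/5 = 1
(b ⊃ b) ⊃ a = 1 ⊃ 1 = 1
¬b = ¬2/5 = 3/5
b ∧ ¬b = 2/5 ∧ 3/5 = 2/5
¬(b ∧ ¬b) = ¬2/5 = 3/5
((b ⊃ b) ⊃ a) ⊃ ¬(b ∧ ¬b) = 1 ⊃ 3/5 = 3/5
No assignment yields a value below 3/5, so this is the minimum.

3/5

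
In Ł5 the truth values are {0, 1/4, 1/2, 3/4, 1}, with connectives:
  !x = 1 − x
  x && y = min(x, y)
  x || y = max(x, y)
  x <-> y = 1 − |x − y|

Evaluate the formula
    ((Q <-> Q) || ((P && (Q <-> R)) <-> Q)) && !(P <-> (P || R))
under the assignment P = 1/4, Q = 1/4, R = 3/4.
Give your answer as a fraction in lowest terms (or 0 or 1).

Q <-> Q = 1/4 <-> 1/4 = 1
Q <-> R = 1/4 <-> 3/4 = 1/2
P && (Q <-> R) = 1/4 && 1/2 = 1/4
(P && (Q <-> R)) <-> Q = 1/4 <-> 1/4 = 1
(Q <-> Q) || ((P && (Q <-> R)) <-> Q) = 1 || 1 = 1
P || R = 1/4 || 3/4 = 3/4
P <-> (P || R) = 1/4 <-> 3/4 = 1/2
!(P <-> (P || R)) = !1/2 = 1/2
((Q <-> Q) || ((P && (Q <-> R)) <-> Q)) && !(P <-> (P || R)) = 1 && 1/2 = 1/2

1/2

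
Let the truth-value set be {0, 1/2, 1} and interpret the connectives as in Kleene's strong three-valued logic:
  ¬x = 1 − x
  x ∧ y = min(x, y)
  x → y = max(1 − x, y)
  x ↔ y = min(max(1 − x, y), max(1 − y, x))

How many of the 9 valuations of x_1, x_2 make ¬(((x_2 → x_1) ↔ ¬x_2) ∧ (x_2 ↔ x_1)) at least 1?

x_1 = 0, x_2 = 0 ↦ 0  <
x_1 = 0, x_2 = 1/2 ↦ 1/2  <
x_1 = 0, x_2 = 1 ↦ 1  ≥
x_1 = 1/2, x_2 = 0 ↦ 1/2  <
x_1 = 1/2, x_2 = 1/2 ↦ 1/2  <
x_1 = 1/2, x_2 = 1 ↦ 1/2  <
x_1 = 1, x_2 = 0 ↦ 1  ≥
x_1 = 1, x_2 = 1/2 ↦ 1/2  <
x_1 = 1, x_2 = 1 ↦ 1  ≥
So 3 of the 9 assignments meet the threshold.

3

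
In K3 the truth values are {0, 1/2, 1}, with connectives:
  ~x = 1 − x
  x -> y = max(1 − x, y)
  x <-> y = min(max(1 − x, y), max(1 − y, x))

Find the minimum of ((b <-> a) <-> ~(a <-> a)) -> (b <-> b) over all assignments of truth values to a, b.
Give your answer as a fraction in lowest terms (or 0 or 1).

1/2

Take a = 0, b = 1/2:
b <-> a = 1/2 <-> 0 = 1/2
a <-> a = 0 <-> 0 = 1
~(a <-> a) = ~1 = 0
(b <-> a) <-> ~(a <-> a) = 1/2 <-> 0 = 1/2
b <-> b = 1/2 <-> 1/2 = 1/2
((b <-> a) <-> ~(a <-> a)) -> (b <-> b) = 1/2 -> 1/2 = 1/2
No assignment yields a value below 1/2, so this is the minimum.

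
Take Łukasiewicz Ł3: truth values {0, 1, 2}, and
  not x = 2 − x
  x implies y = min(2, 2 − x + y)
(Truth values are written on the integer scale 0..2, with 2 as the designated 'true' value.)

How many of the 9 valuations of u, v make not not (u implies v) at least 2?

u = 0, v = 0 ↦ 2  ≥
u = 0, v = 1 ↦ 2  ≥
u = 0, v = 2 ↦ 2  ≥
u = 1, v = 0 ↦ 1  <
u = 1, v = 1 ↦ 2  ≥
u = 1, v = 2 ↦ 2  ≥
u = 2, v = 0 ↦ 0  <
u = 2, v = 1 ↦ 1  <
u = 2, v = 2 ↦ 2  ≥
So 6 of the 9 assignments meet the threshold.

6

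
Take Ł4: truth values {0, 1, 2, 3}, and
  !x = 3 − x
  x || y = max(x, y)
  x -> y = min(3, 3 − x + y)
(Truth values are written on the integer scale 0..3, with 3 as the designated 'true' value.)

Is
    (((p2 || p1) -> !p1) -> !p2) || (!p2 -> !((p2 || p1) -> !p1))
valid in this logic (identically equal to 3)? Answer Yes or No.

No

Counterexample: take p1 = 0, p2 = 1.
p2 || p1 = 1 || 0 = 1
!p1 = !0 = 3
(p2 || p1) -> !p1 = 1 -> 3 = 3
!p2 = !1 = 2
((p2 || p1) -> !p1) -> !p2 = 3 -> 2 = 2
!p2 = !1 = 2
p2 || p1 = 1 || 0 = 1
!p1 = !0 = 3
(p2 || p1) -> !p1 = 1 -> 3 = 3
!((p2 || p1) -> !p1) = !3 = 0
!p2 -> !((p2 || p1) -> !p1) = 2 -> 0 = 1
(((p2 || p1) -> !p1) -> !p2) || (!p2 -> !((p2 || p1) -> !p1)) = 2 || 1 = 2
This gives 2 ≠ 3.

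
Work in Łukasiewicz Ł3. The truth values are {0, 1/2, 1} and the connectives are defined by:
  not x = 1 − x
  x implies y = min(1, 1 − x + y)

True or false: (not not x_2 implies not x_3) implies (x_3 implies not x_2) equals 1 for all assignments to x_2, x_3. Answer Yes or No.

x_2 = 0, x_3 = 0 ↦ 1
x_2 = 0, x_3 = 1/2 ↦ 1
x_2 = 0, x_3 = 1 ↦ 1
x_2 = 1/2, x_3 = 0 ↦ 1
x_2 = 1/2, x_3 = 1/2 ↦ 1
x_2 = 1/2, x_3 = 1 ↦ 1
x_2 = 1, x_3 = 0 ↦ 1
x_2 = 1, x_3 = 1/2 ↦ 1
x_2 = 1, x_3 = 1 ↦ 1
Every assignment gives a value ≥ 1.

Yes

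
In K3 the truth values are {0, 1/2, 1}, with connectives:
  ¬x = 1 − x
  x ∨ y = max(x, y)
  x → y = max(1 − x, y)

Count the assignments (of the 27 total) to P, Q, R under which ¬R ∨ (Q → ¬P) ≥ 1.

19

value 1: 19 assignments (counts)
value 1/2: 7 assignments
value 0: 1 assignment
So 19 of the 27 assignments meet the threshold.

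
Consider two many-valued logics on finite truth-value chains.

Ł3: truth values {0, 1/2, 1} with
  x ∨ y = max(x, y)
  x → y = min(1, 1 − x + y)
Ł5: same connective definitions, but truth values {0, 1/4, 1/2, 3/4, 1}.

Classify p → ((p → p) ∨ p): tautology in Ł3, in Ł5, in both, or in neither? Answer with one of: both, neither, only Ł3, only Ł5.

In Ł3: every assignment gives 1 — tautology.
In Ł5: every assignment gives 1 — tautology.

both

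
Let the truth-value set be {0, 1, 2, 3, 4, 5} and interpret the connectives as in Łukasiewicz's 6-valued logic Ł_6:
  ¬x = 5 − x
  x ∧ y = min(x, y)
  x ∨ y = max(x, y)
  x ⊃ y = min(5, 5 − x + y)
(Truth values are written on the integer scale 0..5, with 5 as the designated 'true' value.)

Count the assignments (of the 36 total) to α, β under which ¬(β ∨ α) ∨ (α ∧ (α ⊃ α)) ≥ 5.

7

value 5: 7 assignments (counts)
value 4: 9 assignments
value 3: 11 assignments
value 2: 5 assignments
value 1: 3 assignments
value 0: 1 assignment
So 7 of the 36 assignments meet the threshold.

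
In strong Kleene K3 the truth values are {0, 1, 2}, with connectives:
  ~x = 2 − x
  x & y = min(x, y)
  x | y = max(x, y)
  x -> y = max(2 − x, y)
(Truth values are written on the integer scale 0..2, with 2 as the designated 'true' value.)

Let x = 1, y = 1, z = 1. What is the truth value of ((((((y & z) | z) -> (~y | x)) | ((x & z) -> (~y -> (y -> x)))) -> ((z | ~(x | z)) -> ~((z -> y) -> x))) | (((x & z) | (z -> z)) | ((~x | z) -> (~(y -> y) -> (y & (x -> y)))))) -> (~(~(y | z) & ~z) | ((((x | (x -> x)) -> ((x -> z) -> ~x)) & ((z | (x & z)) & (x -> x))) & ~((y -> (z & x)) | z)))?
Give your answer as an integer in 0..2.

1

y & z = 1 & 1 = 1
(y & z) | z = 1 | 1 = 1
~y = ~1 = 1
~y | x = 1 | 1 = 1
((y & z) | z) -> (~y | x) = 1 -> 1 = 1
x & z = 1 & 1 = 1
~y = ~1 = 1
y -> x = 1 -> 1 = 1
~y -> (y -> x) = 1 -> 1 = 1
(x & z) -> (~y -> (y -> x)) = 1 -> 1 = 1
(((y & z) | z) -> (~y | x)) | ((x & z) -> (~y -> (y -> x))) = 1 | 1 = 1
x | z = 1 | 1 = 1
~(x | z) = ~1 = 1
z | ~(x | z) = 1 | 1 = 1
z -> y = 1 -> 1 = 1
(z -> y) -> x = 1 -> 1 = 1
~((z -> y) -> x) = ~1 = 1
(z | ~(x | z)) -> ~((z -> y) -> x) = 1 -> 1 = 1
((((y & z) | z) -> (~y | x)) | ((x & z) -> (~y -> (y -> x)))) -> ((z | ~(x | z)) -> ~((z -> y) -> x)) = 1 -> 1 = 1
x & z = 1 & 1 = 1
z -> z = 1 -> 1 = 1
(x & z) | (z -> z) = 1 | 1 = 1
~x = ~1 = 1
~x | z = 1 | 1 = 1
y -> y = 1 -> 1 = 1
~(y -> y) = ~1 = 1
x -> y = 1 -> 1 = 1
y & (x -> y) = 1 & 1 = 1
~(y -> y) -> (y & (x -> y)) = 1 -> 1 = 1
(~x | z) -> (~(y -> y) -> (y & (x -> y))) = 1 -> 1 = 1
((x & z) | (z -> z)) | ((~x | z) -> (~(y -> y) -> (y & (x -> y)))) = 1 | 1 = 1
(((((y & z) | z) -> (~y | x)) | ((x & z) -> (~y -> (y -> x)))) -> ((z | ~(x | z)) -> ~((z -> y) -> x))) | (((x & z) | (z -> z)) | ((~x | z) -> (~(y -> y) -> (y & (x -> y))))) = 1 | 1 = 1
y | z = 1 | 1 = 1
~(y | z) = ~1 = 1
~z = ~1 = 1
~(y | z) & ~z = 1 & 1 = 1
~(~(y | z) & ~z) = ~1 = 1
x -> x = 1 -> 1 = 1
x | (x -> x) = 1 | 1 = 1
x -> z = 1 -> 1 = 1
~x = ~1 = 1
(x -> z) -> ~x = 1 -> 1 = 1
(x | (x -> x)) -> ((x -> z) -> ~x) = 1 -> 1 = 1
x & z = 1 & 1 = 1
z | (x & z) = 1 | 1 = 1
x -> x = 1 -> 1 = 1
(z | (x & z)) & (x -> x) = 1 & 1 = 1
((x | (x -> x)) -> ((x -> z) -> ~x)) & ((z | (x & z)) & (x -> x)) = 1 & 1 = 1
z & x = 1 & 1 = 1
y -> (z & x) = 1 -> 1 = 1
(y -> (z & x)) | z = 1 | 1 = 1
~((y -> (z & x)) | z) = ~1 = 1
(((x | (x -> x)) -> ((x -> z) -> ~x)) & ((z | (x & z)) & (x -> x))) & ~((y -> (z & x)) | z) = 1 & 1 = 1
~(~(y | z) & ~z) | ((((x | (x -> x)) -> ((x -> z) -> ~x)) & ((z | (x & z)) & (x -> x))) & ~((y -> (z & x)) | z)) = 1 | 1 = 1
((((((y & z) | z) -> (~y | x)) | ((x & z) -> (~y -> (y -> x)))) -> ((z | ~(x | z)) -> ~((z -> y) -> x))) | (((x & z) | (z -> z)) | ((~x | z) -> (~(y -> y) -> (y & (x -> y)))))) -> (~(~(y | z) & ~z) | ((((x | (x -> x)) -> ((x -> z) -> ~x)) & ((z | (x & z)) & (x -> x))) & ~((y -> (z & x)) | z))) = 1 -> 1 = 1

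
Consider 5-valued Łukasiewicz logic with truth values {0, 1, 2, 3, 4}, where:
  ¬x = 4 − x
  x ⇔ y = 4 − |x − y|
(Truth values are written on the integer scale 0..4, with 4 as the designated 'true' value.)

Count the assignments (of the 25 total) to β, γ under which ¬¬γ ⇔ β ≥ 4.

value 4: 5 assignments (counts)
value 3: 8 assignments
value 2: 6 assignments
value 1: 4 assignments
value 0: 2 assignments
So 5 of the 25 assignments meet the threshold.

5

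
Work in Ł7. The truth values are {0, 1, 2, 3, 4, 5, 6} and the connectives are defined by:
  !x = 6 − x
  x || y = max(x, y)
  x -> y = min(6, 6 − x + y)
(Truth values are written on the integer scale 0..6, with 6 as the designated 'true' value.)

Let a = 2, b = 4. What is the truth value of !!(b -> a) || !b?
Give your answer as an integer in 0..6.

4

b -> a = 4 -> 2 = 4
!(b -> a) = !4 = 2
!!(b -> a) = !2 = 4
!b = !4 = 2
!!(b -> a) || !b = 4 || 2 = 4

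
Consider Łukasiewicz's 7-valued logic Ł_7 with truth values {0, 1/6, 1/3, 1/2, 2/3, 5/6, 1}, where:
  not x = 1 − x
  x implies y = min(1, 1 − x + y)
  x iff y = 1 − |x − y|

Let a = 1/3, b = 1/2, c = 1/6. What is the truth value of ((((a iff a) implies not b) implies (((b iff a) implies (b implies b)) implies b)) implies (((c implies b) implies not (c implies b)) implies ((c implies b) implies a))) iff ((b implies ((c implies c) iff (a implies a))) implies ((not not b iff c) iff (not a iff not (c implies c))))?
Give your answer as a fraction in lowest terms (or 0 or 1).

2/3

a iff a = 1/3 iff 1/3 = 1
not b = not 1/2 = 1/2
(a iff a) implies not b = 1 implies 1/2 = 1/2
b iff a = 1/2 iff 1/3 = 5/6
b implies b = 1/2 implies 1/2 = 1
(b iff a) implies (b implies b) = 5/6 implies 1 = 1
((b iff a) implies (b implies b)) implies b = 1 implies 1/2 = 1/2
((a iff a) implies not b) implies (((b iff a) implies (b implies b)) implies b) = 1/2 implies 1/2 = 1
c implies b = 1/6 implies 1/2 = 1
c implies b = 1/6 implies 1/2 = 1
not (c implies b) = not 1 = 0
(c implies b) implies not (c implies b) = 1 implies 0 = 0
c implies b = 1/6 implies 1/2 = 1
(c implies b) implies a = 1 implies 1/3 = 1/3
((c implies b) implies not (c implies b)) implies ((c implies b) implies a) = 0 implies 1/3 = 1
(((a iff a) implies not b) implies (((b iff a) implies (b implies b)) implies b)) implies (((c implies b) implies not (c implies b)) implies ((c implies b) implies a)) = 1 implies 1 = 1
c implies c = 1/6 implies 1/6 = 1
a implies a = 1/3 implies 1/3 = 1
(c implies c) iff (a implies a) = 1 iff 1 = 1
b implies ((c implies c) iff (a implies a)) = 1/2 implies 1 = 1
not b = not 1/2 = 1/2
not not b = not 1/2 = 1/2
not not b iff c = 1/2 iff 1/6 = 2/3
not a = not 1/3 = 2/3
c implies c = 1/6 implies 1/6 = 1
not (c implies c) = not 1 = 0
not a iff not (c implies c) = 2/3 iff 0 = 1/3
(not not b iff c) iff (not a iff not (c implies c)) = 2/3 iff 1/3 = 2/3
(b implies ((c implies c) iff (a implies a))) implies ((not not b iff c) iff (not a iff not (c implies c))) = 1 implies 2/3 = 2/3
((((a iff a) implies not b) implies (((b iff a) implies (b implies b)) implies b)) implies (((c implies b) implies not (c implies b)) implies ((c implies b) implies a))) iff ((b implies ((c implies c) iff (a implies a))) implies ((not not b iff c) iff (not a iff not (c implies c)))) = 1 iff 2/3 = 2/3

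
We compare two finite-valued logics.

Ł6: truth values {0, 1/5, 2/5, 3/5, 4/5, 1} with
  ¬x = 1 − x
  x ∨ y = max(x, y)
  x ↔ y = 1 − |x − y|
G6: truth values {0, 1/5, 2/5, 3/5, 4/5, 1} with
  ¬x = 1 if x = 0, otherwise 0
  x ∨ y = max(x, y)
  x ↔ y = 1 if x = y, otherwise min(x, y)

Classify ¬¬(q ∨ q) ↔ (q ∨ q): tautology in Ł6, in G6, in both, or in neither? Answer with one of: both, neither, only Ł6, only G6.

In Ł6: every assignment gives 1 — tautology.
In G6: at q = 1/5 the value is 1/5 — not a tautology.

only Ł6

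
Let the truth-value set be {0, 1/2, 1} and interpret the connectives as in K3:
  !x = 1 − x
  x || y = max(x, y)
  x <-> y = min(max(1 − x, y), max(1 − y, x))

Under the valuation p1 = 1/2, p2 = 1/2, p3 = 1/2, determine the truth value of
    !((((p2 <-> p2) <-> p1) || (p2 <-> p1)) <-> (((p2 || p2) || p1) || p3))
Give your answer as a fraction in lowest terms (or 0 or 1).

p2 <-> p2 = 1/2 <-> 1/2 = 1/2
(p2 <-> p2) <-> p1 = 1/2 <-> 1/2 = 1/2
p2 <-> p1 = 1/2 <-> 1/2 = 1/2
((p2 <-> p2) <-> p1) || (p2 <-> p1) = 1/2 || 1/2 = 1/2
p2 || p2 = 1/2 || 1/2 = 1/2
(p2 || p2) || p1 = 1/2 || 1/2 = 1/2
((p2 || p2) || p1) || p3 = 1/2 || 1/2 = 1/2
(((p2 <-> p2) <-> p1) || (p2 <-> p1)) <-> (((p2 || p2) || p1) || p3) = 1/2 <-> 1/2 = 1/2
!((((p2 <-> p2) <-> p1) || (p2 <-> p1)) <-> (((p2 || p2) || p1) || p3)) = !1/2 = 1/2

1/2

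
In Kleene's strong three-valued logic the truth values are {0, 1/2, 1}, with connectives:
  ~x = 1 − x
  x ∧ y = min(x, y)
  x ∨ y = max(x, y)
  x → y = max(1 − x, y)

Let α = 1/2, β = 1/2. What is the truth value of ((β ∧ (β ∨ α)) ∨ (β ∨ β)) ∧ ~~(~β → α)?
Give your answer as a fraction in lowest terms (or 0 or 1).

1/2

β ∨ α = 1/2 ∨ 1/2 = 1/2
β ∧ (β ∨ α) = 1/2 ∧ 1/2 = 1/2
β ∨ β = 1/2 ∨ 1/2 = 1/2
(β ∧ (β ∨ α)) ∨ (β ∨ β) = 1/2 ∨ 1/2 = 1/2
~β = ~1/2 = 1/2
~β → α = 1/2 → 1/2 = 1/2
~(~β → α) = ~1/2 = 1/2
~~(~β → α) = ~1/2 = 1/2
((β ∧ (β ∨ α)) ∨ (β ∨ β)) ∧ ~~(~β → α) = 1/2 ∧ 1/2 = 1/2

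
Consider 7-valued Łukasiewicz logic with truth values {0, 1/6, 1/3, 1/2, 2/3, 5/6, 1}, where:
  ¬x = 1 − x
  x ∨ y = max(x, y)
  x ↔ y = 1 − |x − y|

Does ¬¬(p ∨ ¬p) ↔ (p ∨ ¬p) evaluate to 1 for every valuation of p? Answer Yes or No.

p = 0 ↦ 1
p = 1/6 ↦ 1
p = 1/3 ↦ 1
p = 1/2 ↦ 1
p = 2/3 ↦ 1
p = 5/6 ↦ 1
p = 1 ↦ 1
Every assignment gives a value ≥ 1.

Yes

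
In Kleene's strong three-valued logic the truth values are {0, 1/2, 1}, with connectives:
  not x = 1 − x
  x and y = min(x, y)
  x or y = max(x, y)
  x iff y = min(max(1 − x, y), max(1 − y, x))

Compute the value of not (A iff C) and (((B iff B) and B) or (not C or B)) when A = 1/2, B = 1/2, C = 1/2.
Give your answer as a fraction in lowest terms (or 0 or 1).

A iff C = 1/2 iff 1/2 = 1/2
not (A iff C) = not 1/2 = 1/2
B iff B = 1/2 iff 1/2 = 1/2
(B iff B) and B = 1/2 and 1/2 = 1/2
not C = not 1/2 = 1/2
not C or B = 1/2 or 1/2 = 1/2
((B iff B) and B) or (not C or B) = 1/2 or 1/2 = 1/2
not (A iff C) and (((B iff B) and B) or (not C or B)) = 1/2 and 1/2 = 1/2

1/2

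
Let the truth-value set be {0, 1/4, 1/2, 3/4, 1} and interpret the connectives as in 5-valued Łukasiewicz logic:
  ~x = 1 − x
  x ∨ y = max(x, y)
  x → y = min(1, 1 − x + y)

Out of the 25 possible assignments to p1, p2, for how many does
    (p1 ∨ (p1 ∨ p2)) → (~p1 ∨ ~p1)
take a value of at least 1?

value 1: 12 assignments (counts)
value 3/4: 2 assignments
value 1/2: 5 assignments
value 1/4: 1 assignment
value 0: 5 assignments
So 12 of the 25 assignments meet the threshold.

12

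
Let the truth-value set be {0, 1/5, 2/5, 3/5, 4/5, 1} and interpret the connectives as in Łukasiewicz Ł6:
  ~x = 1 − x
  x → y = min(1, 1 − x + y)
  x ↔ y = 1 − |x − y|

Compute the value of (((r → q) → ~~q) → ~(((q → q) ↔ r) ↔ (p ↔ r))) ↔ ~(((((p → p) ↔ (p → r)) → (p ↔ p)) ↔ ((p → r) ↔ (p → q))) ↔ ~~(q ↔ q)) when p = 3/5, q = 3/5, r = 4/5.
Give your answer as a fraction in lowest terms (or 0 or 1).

4/5

r → q = 4/5 → 3/5 = 4/5
~q = ~3/5 = 2/5
~~q = ~2/5 = 3/5
(r → q) → ~~q = 4/5 → 3/5 = 4/5
q → q = 3/5 → 3/5 = 1
(q → q) ↔ r = 1 ↔ 4/5 = 4/5
p ↔ r = 3/5 ↔ 4/5 = 4/5
((q → q) ↔ r) ↔ (p ↔ r) = 4/5 ↔ 4/5 = 1
~(((q → q) ↔ r) ↔ (p ↔ r)) = ~1 = 0
((r → q) → ~~q) → ~(((q → q) ↔ r) ↔ (p ↔ r)) = 4/5 → 0 = 1/5
p → p = 3/5 → 3/5 = 1
p → r = 3/5 → 4/5 = 1
(p → p) ↔ (p → r) = 1 ↔ 1 = 1
p ↔ p = 3/5 ↔ 3/5 = 1
((p → p) ↔ (p → r)) → (p ↔ p) = 1 → 1 = 1
p → r = 3/5 → 4/5 = 1
p → q = 3/5 → 3/5 = 1
(p → r) ↔ (p → q) = 1 ↔ 1 = 1
(((p → p) ↔ (p → r)) → (p ↔ p)) ↔ ((p → r) ↔ (p → q)) = 1 ↔ 1 = 1
q ↔ q = 3/5 ↔ 3/5 = 1
~(q ↔ q) = ~1 = 0
~~(q ↔ q) = ~0 = 1
((((p → p) ↔ (p → r)) → (p ↔ p)) ↔ ((p → r) ↔ (p → q))) ↔ ~~(q ↔ q) = 1 ↔ 1 = 1
~(((((p → p) ↔ (p → r)) → (p ↔ p)) ↔ ((p → r) ↔ (p → q))) ↔ ~~(q ↔ q)) = ~1 = 0
(((r → q) → ~~q) → ~(((q → q) ↔ r) ↔ (p ↔ r))) ↔ ~(((((p → p) ↔ (p → r)) → (p ↔ p)) ↔ ((p → r) ↔ (p → q))) ↔ ~~(q ↔ q)) = 1/5 ↔ 0 = 4/5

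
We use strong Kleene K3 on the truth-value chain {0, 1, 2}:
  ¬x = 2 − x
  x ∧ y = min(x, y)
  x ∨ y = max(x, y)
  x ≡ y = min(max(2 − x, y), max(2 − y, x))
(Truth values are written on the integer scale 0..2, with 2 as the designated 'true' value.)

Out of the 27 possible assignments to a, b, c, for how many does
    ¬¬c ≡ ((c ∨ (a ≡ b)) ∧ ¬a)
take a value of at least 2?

7

value 2: 7 assignments (counts)
value 1: 16 assignments
value 0: 4 assignments
So 7 of the 27 assignments meet the threshold.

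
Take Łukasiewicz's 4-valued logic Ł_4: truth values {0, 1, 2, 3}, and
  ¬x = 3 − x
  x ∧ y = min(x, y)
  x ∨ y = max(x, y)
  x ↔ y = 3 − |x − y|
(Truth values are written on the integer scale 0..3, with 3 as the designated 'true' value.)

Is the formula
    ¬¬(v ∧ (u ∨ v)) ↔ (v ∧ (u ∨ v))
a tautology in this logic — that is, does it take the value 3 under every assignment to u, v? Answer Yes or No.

Yes

u = 0, v = 0 ↦ 3
u = 0, v = 1 ↦ 3
u = 0, v = 2 ↦ 3
u = 0, v = 3 ↦ 3
u = 1, v = 0 ↦ 3
u = 1, v = 1 ↦ 3
u = 1, v = 2 ↦ 3
u = 1, v = 3 ↦ 3
u = 2, v = 0 ↦ 3
u = 2, v = 1 ↦ 3
u = 2, v = 2 ↦ 3
u = 2, v = 3 ↦ 3
u = 3, v = 0 ↦ 3
u = 3, v = 1 ↦ 3
u = 3, v = 2 ↦ 3
u = 3, v = 3 ↦ 3
Every assignment gives a value ≥ 3.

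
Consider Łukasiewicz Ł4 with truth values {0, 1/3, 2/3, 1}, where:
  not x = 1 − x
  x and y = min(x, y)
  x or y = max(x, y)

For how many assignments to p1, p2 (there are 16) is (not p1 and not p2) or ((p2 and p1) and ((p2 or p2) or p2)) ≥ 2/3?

p1 = 0, p2 = 0 ↦ 1  ≥
p1 = 0, p2 = 1/3 ↦ 2/3  ≥
p1 = 0, p2 = 2/3 ↦ 1/3  <
p1 = 0, p2 = 1 ↦ 0  <
p1 = 1/3, p2 = 0 ↦ 2/3  ≥
p1 = 1/3, p2 = 1/3 ↦ 2/3  ≥
p1 = 1/3, p2 = 2/3 ↦ 1/3  <
p1 = 1/3, p2 = 1 ↦ 1/3  <
p1 = 2/3, p2 = 0 ↦ 1/3  <
p1 = 2/3, p2 = 1/3 ↦ 1/3  <
p1 = 2/3, p2 = 2/3 ↦ 2/3  ≥
p1 = 2/3, p2 = 1 ↦ 2/3  ≥
p1 = 1, p2 = 0 ↦ 0  <
p1 = 1, p2 = 1/3 ↦ 1/3  <
p1 = 1, p2 = 2/3 ↦ 2/3  ≥
p1 = 1, p2 = 1 ↦ 1  ≥
So 8 of the 16 assignments meet the threshold.

8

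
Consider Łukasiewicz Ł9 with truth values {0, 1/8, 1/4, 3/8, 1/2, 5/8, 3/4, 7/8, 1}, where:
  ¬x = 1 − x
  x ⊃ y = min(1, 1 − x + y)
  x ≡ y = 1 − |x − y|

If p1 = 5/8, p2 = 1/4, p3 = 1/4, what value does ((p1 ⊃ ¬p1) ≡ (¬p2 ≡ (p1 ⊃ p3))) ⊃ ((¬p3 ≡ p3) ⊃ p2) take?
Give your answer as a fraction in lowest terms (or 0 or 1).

¬p1 = ¬5/8 = 3/8
p1 ⊃ ¬p1 = 5/8 ⊃ 3/8 = 3/4
¬p2 = ¬1/4 = 3/4
p1 ⊃ p3 = 5/8 ⊃ 1/4 = 5/8
¬p2 ≡ (p1 ⊃ p3) = 3/4 ≡ 5/8 = 7/8
(p1 ⊃ ¬p1) ≡ (¬p2 ≡ (p1 ⊃ p3)) = 3/4 ≡ 7/8 = 7/8
¬p3 = ¬1/4 = 3/4
¬p3 ≡ p3 = 3/4 ≡ 1/4 = 1/2
(¬p3 ≡ p3) ⊃ p2 = 1/2 ⊃ 1/4 = 3/4
((p1 ⊃ ¬p1) ≡ (¬p2 ≡ (p1 ⊃ p3))) ⊃ ((¬p3 ≡ p3) ⊃ p2) = 7/8 ⊃ 3/4 = 7/8

7/8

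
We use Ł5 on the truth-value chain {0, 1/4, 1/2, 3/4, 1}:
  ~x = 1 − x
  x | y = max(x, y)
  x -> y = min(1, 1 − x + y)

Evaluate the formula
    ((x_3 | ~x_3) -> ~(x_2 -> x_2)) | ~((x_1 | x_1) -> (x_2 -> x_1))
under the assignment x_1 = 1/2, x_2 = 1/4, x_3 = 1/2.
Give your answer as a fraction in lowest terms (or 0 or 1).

~x_3 = ~1/2 = 1/2
x_3 | ~x_3 = 1/2 | 1/2 = 1/2
x_2 -> x_2 = 1/4 -> 1/4 = 1
~(x_2 -> x_2) = ~1 = 0
(x_3 | ~x_3) -> ~(x_2 -> x_2) = 1/2 -> 0 = 1/2
x_1 | x_1 = 1/2 | 1/2 = 1/2
x_2 -> x_1 = 1/4 -> 1/2 = 1
(x_1 | x_1) -> (x_2 -> x_1) = 1/2 -> 1 = 1
~((x_1 | x_1) -> (x_2 -> x_1)) = ~1 = 0
((x_3 | ~x_3) -> ~(x_2 -> x_2)) | ~((x_1 | x_1) -> (x_2 -> x_1)) = 1/2 | 0 = 1/2

1/2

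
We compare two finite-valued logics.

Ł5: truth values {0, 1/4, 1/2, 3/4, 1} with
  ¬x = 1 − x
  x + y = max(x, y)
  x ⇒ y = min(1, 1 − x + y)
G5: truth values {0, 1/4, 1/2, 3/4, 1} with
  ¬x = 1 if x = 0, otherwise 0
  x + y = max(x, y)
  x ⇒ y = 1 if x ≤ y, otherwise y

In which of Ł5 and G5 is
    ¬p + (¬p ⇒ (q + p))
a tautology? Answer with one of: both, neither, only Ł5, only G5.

only G5

In Ł5: at p = 1/4, q = 0 the value is 3/4 — not a tautology.
In G5: every assignment gives 1 — tautology.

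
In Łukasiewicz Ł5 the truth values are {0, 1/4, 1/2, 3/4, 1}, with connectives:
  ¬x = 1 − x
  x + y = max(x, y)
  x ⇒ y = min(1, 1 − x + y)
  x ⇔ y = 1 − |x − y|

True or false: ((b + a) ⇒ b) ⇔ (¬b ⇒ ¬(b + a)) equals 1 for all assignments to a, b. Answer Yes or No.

At a = 3/4, b = 0, for instance:
b + a = 0 + 3/4 = 3/4
(b + a) ⇒ b = 3/4 ⇒ 0 = 1/4
¬b = ¬0 = 1
¬(b + a) = ¬3/4 = 1/4
¬b ⇒ ¬(b + a) = 1 ⇒ 1/4 = 1/4
((b + a) ⇒ b) ⇔ (¬b ⇒ ¬(b + a)) = 1/4 ⇔ 1/4 = 1
and checking the remaining 24 assignments likewise gives ≥ 1 in every case.

Yes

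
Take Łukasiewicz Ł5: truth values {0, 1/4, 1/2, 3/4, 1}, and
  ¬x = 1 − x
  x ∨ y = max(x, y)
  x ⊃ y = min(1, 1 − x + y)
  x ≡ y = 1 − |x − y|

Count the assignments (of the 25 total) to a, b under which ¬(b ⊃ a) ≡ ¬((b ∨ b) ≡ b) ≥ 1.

15

value 1: 15 assignments (counts)
value 3/4: 4 assignments
value 1/2: 3 assignments
value 1/4: 2 assignments
value 0: 1 assignment
So 15 of the 25 assignments meet the threshold.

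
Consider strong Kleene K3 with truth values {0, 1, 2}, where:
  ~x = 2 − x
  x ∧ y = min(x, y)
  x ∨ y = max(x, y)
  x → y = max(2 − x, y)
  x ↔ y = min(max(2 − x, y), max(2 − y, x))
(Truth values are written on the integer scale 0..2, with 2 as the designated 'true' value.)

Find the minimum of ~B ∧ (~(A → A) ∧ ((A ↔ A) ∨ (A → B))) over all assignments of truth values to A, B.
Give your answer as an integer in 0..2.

0

Take A = 0, B = 0:
~B = ~0 = 2
A → A = 0 → 0 = 2
~(A → A) = ~2 = 0
A ↔ A = 0 ↔ 0 = 2
A → B = 0 → 0 = 2
(A ↔ A) ∨ (A → B) = 2 ∨ 2 = 2
~(A → A) ∧ ((A ↔ A) ∨ (A → B)) = 0 ∧ 2 = 0
~B ∧ (~(A → A) ∧ ((A ↔ A) ∨ (A → B))) = 2 ∧ 0 = 0
No assignment yields a value below 0, so this is the minimum.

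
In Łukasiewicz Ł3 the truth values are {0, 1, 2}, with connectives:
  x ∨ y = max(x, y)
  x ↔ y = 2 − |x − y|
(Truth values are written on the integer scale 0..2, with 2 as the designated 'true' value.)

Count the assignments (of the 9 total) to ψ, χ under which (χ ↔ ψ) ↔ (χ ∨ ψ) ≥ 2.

ψ = 0, χ = 0 ↦ 0  <
ψ = 0, χ = 1 ↦ 2  ≥
ψ = 0, χ = 2 ↦ 0  <
ψ = 1, χ = 0 ↦ 2  ≥
ψ = 1, χ = 1 ↦ 1  <
ψ = 1, χ = 2 ↦ 1  <
ψ = 2, χ = 0 ↦ 0  <
ψ = 2, χ = 1 ↦ 1  <
ψ = 2, χ = 2 ↦ 2  ≥
So 3 of the 9 assignments meet the threshold.

3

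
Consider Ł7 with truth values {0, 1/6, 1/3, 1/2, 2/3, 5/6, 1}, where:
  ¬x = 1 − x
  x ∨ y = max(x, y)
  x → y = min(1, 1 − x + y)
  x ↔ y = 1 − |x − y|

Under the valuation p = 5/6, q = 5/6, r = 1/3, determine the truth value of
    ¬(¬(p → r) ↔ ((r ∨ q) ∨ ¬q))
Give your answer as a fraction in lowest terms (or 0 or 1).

p → r = 5/6 → 1/3 = 1/2
¬(p → r) = ¬1/2 = 1/2
r ∨ q = 1/3 ∨ 5/6 = 5/6
¬q = ¬5/6 = 1/6
(r ∨ q) ∨ ¬q = 5/6 ∨ 1/6 = 5/6
¬(p → r) ↔ ((r ∨ q) ∨ ¬q) = 1/2 ↔ 5/6 = 2/3
¬(¬(p → r) ↔ ((r ∨ q) ∨ ¬q)) = ¬2/3 = 1/3

1/3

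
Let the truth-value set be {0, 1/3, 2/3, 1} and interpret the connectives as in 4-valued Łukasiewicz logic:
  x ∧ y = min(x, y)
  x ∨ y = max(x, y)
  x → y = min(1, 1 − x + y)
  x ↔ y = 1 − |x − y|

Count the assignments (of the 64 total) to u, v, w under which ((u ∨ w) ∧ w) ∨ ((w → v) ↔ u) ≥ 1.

28

value 1: 28 assignments (counts)
value 2/3: 21 assignments
value 1/3: 11 assignments
value 0: 4 assignments
So 28 of the 64 assignments meet the threshold.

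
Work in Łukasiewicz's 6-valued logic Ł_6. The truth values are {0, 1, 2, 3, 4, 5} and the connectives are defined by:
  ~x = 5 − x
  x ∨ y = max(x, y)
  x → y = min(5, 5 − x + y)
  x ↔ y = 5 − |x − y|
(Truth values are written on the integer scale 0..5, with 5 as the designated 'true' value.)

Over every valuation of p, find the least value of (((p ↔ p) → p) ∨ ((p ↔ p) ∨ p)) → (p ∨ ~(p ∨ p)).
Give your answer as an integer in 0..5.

3

Take p = 2:
p ↔ p = 2 ↔ 2 = 5
(p ↔ p) → p = 5 → 2 = 2
p ↔ p = 2 ↔ 2 = 5
(p ↔ p) ∨ p = 5 ∨ 2 = 5
((p ↔ p) → p) ∨ ((p ↔ p) ∨ p) = 2 ∨ 5 = 5
p ∨ p = 2 ∨ 2 = 2
~(p ∨ p) = ~2 = 3
p ∨ ~(p ∨ p) = 2 ∨ 3 = 3
(((p ↔ p) → p) ∨ ((p ↔ p) ∨ p)) → (p ∨ ~(p ∨ p)) = 5 → 3 = 3
No assignment yields a value below 3, so this is the minimum.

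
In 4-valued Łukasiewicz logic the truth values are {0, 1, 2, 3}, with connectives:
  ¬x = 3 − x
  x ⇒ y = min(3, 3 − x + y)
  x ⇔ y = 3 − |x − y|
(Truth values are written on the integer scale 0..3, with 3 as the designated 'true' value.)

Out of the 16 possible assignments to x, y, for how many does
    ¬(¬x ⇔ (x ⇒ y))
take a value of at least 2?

4

x = 0, y = 0 ↦ 0  <
x = 0, y = 1 ↦ 0  <
x = 0, y = 2 ↦ 0  <
x = 0, y = 3 ↦ 0  <
x = 1, y = 0 ↦ 0  <
x = 1, y = 1 ↦ 1  <
x = 1, y = 2 ↦ 1  <
x = 1, y = 3 ↦ 1  <
x = 2, y = 0 ↦ 0  <
x = 2, y = 1 ↦ 1  <
x = 2, y = 2 ↦ 2  ≥
x = 2, y = 3 ↦ 2  ≥
x = 3, y = 0 ↦ 0  <
x = 3, y = 1 ↦ 1  <
x = 3, y = 2 ↦ 2  ≥
x = 3, y = 3 ↦ 3  ≥
So 4 of the 16 assignments meet the threshold.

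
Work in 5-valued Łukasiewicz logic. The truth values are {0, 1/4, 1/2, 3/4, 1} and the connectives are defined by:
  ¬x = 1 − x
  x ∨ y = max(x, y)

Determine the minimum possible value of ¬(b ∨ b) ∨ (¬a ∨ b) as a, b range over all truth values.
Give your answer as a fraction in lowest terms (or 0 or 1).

Take a = 1/2, b = 1/2:
b ∨ b = 1/2 ∨ 1/2 = 1/2
¬(b ∨ b) = ¬1/2 = 1/2
¬a = ¬1/2 = 1/2
¬a ∨ b = 1/2 ∨ 1/2 = 1/2
¬(b ∨ b) ∨ (¬a ∨ b) = 1/2 ∨ 1/2 = 1/2
No assignment yields a value below 1/2, so this is the minimum.

1/2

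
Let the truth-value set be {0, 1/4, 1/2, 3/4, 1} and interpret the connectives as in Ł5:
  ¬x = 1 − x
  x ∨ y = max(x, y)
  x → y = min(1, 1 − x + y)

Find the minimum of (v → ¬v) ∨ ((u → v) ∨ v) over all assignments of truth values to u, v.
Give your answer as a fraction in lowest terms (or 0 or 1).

3/4

Take u = 1, v = 3/4:
¬v = ¬3/4 = 1/4
v → ¬v = 3/4 → 1/4 = 1/2
u → v = 1 → 3/4 = 3/4
(u → v) ∨ v = 3/4 ∨ 3/4 = 3/4
(v → ¬v) ∨ ((u → v) ∨ v) = 1/2 ∨ 3/4 = 3/4
No assignment yields a value below 3/4, so this is the minimum.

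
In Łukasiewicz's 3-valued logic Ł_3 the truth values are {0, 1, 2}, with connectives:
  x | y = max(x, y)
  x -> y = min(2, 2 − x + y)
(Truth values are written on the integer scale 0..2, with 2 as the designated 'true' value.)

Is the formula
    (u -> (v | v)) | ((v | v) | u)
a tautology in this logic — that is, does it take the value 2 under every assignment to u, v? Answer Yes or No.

No

Counterexample: take u = 1, v = 0.
v | v = 0 | 0 = 0
u -> (v | v) = 1 -> 0 = 1
v | v = 0 | 0 = 0
(v | v) | u = 0 | 1 = 1
(u -> (v | v)) | ((v | v) | u) = 1 | 1 = 1
This gives 1 ≠ 2.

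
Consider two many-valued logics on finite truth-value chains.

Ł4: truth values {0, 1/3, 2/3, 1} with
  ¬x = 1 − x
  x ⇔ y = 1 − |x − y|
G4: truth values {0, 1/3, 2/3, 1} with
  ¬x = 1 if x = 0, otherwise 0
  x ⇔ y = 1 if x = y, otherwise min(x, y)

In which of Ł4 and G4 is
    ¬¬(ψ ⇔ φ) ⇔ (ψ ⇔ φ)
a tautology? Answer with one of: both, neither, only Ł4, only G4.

only Ł4

In Ł4: every assignment gives 1 — tautology.
In G4: at φ = 1/3, ψ = 2/3 the value is 1/3 — not a tautology.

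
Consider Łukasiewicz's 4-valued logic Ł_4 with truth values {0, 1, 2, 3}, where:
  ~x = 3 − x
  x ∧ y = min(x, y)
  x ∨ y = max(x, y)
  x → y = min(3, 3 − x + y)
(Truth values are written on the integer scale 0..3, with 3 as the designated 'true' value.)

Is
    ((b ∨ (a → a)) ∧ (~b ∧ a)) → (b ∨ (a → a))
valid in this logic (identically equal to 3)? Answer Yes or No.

Yes

a = 0, b = 0 ↦ 3
a = 0, b = 1 ↦ 3
a = 0, b = 2 ↦ 3
a = 0, b = 3 ↦ 3
a = 1, b = 0 ↦ 3
a = 1, b = 1 ↦ 3
a = 1, b = 2 ↦ 3
a = 1, b = 3 ↦ 3
a = 2, b = 0 ↦ 3
a = 2, b = 1 ↦ 3
a = 2, b = 2 ↦ 3
a = 2, b = 3 ↦ 3
a = 3, b = 0 ↦ 3
a = 3, b = 1 ↦ 3
a = 3, b = 2 ↦ 3
a = 3, b = 3 ↦ 3
Every assignment gives a value ≥ 3.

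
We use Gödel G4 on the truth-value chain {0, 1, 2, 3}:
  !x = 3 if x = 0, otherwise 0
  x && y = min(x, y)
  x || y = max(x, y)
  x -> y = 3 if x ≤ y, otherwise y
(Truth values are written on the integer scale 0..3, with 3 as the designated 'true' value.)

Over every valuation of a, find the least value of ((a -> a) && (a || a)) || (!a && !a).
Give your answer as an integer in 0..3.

Take a = 1:
a -> a = 1 -> 1 = 3
a || a = 1 || 1 = 1
(a -> a) && (a || a) = 3 && 1 = 1
!a = !1 = 0
!a = !1 = 0
!a && !a = 0 && 0 = 0
((a -> a) && (a || a)) || (!a && !a) = 1 || 0 = 1
No assignment yields a value below 1, so this is the minimum.

1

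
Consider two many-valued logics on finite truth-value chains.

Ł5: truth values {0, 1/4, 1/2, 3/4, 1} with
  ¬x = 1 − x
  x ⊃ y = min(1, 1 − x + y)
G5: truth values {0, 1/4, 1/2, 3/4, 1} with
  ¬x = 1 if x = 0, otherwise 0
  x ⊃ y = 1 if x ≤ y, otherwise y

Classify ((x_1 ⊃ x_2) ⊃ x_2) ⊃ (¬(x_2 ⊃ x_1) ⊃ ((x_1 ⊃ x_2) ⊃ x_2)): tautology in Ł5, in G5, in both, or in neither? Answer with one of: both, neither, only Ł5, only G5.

both

In Ł5: every assignment gives 1 — tautology.
In G5: every assignment gives 1 — tautology.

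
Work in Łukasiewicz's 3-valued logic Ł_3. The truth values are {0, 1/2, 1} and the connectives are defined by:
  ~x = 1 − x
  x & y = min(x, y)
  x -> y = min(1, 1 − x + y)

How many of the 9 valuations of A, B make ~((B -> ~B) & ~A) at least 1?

5

A = 0, B = 0 ↦ 0  <
A = 0, B = 1/2 ↦ 0  <
A = 0, B = 1 ↦ 1  ≥
A = 1/2, B = 0 ↦ 1/2  <
A = 1/2, B = 1/2 ↦ 1/2  <
A = 1/2, B = 1 ↦ 1  ≥
A = 1, B = 0 ↦ 1  ≥
A = 1, B = 1/2 ↦ 1  ≥
A = 1, B = 1 ↦ 1  ≥
So 5 of the 9 assignments meet the threshold.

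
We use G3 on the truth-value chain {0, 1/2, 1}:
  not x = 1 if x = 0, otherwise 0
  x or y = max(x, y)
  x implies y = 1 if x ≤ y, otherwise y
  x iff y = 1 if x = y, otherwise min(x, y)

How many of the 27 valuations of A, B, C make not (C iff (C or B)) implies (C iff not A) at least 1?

value 1: 25 assignments (counts)
value 0: 2 assignments
So 25 of the 27 assignments meet the threshold.

25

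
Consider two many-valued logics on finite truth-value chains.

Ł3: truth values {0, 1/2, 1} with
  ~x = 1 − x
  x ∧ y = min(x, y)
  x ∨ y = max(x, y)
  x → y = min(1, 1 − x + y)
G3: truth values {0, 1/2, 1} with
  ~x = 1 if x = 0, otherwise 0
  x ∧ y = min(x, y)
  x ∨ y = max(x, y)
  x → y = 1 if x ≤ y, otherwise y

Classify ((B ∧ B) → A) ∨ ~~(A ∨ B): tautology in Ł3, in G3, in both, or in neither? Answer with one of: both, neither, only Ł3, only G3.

In Ł3: at A = 0, B = 1/2 the value is 1/2 — not a tautology.
In G3: every assignment gives 1 — tautology.

only G3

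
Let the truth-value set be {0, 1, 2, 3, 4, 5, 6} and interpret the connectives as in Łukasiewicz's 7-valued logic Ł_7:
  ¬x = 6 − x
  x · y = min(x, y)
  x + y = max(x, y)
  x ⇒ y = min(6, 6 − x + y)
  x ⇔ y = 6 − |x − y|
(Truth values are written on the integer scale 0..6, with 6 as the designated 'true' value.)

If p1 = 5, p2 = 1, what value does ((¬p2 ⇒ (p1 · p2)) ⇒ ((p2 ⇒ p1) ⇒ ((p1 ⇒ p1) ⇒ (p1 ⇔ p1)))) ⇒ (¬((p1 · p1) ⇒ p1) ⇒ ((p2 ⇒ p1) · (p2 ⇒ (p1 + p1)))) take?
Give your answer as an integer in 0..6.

6

¬p2 = ¬1 = 5
p1 · p2 = 5 · 1 = 1
¬p2 ⇒ (p1 · p2) = 5 ⇒ 1 = 2
p2 ⇒ p1 = 1 ⇒ 5 = 6
p1 ⇒ p1 = 5 ⇒ 5 = 6
p1 ⇔ p1 = 5 ⇔ 5 = 6
(p1 ⇒ p1) ⇒ (p1 ⇔ p1) = 6 ⇒ 6 = 6
(p2 ⇒ p1) ⇒ ((p1 ⇒ p1) ⇒ (p1 ⇔ p1)) = 6 ⇒ 6 = 6
(¬p2 ⇒ (p1 · p2)) ⇒ ((p2 ⇒ p1) ⇒ ((p1 ⇒ p1) ⇒ (p1 ⇔ p1))) = 2 ⇒ 6 = 6
p1 · p1 = 5 · 5 = 5
(p1 · p1) ⇒ p1 = 5 ⇒ 5 = 6
¬((p1 · p1) ⇒ p1) = ¬6 = 0
p2 ⇒ p1 = 1 ⇒ 5 = 6
p1 + p1 = 5 + 5 = 5
p2 ⇒ (p1 + p1) = 1 ⇒ 5 = 6
(p2 ⇒ p1) · (p2 ⇒ (p1 + p1)) = 6 · 6 = 6
¬((p1 · p1) ⇒ p1) ⇒ ((p2 ⇒ p1) · (p2 ⇒ (p1 + p1))) = 0 ⇒ 6 = 6
((¬p2 ⇒ (p1 · p2)) ⇒ ((p2 ⇒ p1) ⇒ ((p1 ⇒ p1) ⇒ (p1 ⇔ p1)))) ⇒ (¬((p1 · p1) ⇒ p1) ⇒ ((p2 ⇒ p1) · (p2 ⇒ (p1 + p1)))) = 6 ⇒ 6 = 6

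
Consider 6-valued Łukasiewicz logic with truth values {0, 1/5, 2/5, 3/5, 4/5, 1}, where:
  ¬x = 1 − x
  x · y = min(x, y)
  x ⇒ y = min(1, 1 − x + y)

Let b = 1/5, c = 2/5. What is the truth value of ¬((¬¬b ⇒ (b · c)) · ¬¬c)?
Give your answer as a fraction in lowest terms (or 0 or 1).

3/5

¬b = ¬1/5 = 4/5
¬¬b = ¬4/5 = 1/5
b · c = 1/5 · 2/5 = 1/5
¬¬b ⇒ (b · c) = 1/5 ⇒ 1/5 = 1
¬c = ¬2/5 = 3/5
¬¬c = ¬3/5 = 2/5
(¬¬b ⇒ (b · c)) · ¬¬c = 1 · 2/5 = 2/5
¬((¬¬b ⇒ (b · c)) · ¬¬c) = ¬2/5 = 3/5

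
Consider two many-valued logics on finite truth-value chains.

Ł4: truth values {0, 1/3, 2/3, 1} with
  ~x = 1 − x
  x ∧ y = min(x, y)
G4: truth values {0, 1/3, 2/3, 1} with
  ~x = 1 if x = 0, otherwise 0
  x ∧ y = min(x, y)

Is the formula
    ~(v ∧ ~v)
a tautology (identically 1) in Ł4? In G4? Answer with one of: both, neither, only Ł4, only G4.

In Ł4: at v = 1/3 the value is 2/3 — not a tautology.
In G4: every assignment gives 1 — tautology.

only G4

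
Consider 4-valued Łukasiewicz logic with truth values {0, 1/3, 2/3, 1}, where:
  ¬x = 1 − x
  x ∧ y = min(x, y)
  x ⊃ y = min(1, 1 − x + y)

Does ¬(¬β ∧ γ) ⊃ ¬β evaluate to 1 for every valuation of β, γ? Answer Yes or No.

Counterexample: take β = 1/3, γ = 0.
¬β = ¬1/3 = 2/3
¬β ∧ γ = 2/3 ∧ 0 = 0
¬(¬β ∧ γ) = ¬0 = 1
¬(¬β ∧ γ) ⊃ ¬β = 1 ⊃ 2/3 = 2/3
This gives 2/3 ≠ 1.

No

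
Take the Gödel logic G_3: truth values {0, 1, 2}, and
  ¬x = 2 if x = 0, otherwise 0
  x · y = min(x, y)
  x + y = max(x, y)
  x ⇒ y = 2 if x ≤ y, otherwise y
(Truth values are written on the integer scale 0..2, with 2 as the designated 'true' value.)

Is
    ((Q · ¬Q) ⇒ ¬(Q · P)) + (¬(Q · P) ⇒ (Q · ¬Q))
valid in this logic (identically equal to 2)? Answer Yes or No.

P = 0, Q = 0 ↦ 2
P = 0, Q = 1 ↦ 2
P = 0, Q = 2 ↦ 2
P = 1, Q = 0 ↦ 2
P = 1, Q = 1 ↦ 2
P = 1, Q = 2 ↦ 2
P = 2, Q = 0 ↦ 2
P = 2, Q = 1 ↦ 2
P = 2, Q = 2 ↦ 2
Every assignment gives a value ≥ 2.

Yes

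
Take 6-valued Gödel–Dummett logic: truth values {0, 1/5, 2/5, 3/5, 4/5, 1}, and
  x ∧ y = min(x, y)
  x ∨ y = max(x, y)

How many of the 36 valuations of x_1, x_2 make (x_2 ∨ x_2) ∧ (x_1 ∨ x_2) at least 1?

value 1: 6 assignments (counts)
value 4/5: 6 assignments
value 3/5: 6 assignments
value 2/5: 6 assignments
value 1/5: 6 assignments
value 0: 6 assignments
So 6 of the 36 assignments meet the threshold.

6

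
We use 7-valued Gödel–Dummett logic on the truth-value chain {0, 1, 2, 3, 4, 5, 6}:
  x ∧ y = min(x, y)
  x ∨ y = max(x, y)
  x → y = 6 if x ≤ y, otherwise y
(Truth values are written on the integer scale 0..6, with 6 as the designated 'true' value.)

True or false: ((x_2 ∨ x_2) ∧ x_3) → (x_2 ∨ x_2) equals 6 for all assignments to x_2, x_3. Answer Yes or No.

At x_2 = 3, x_3 = 3, for instance:
x_2 ∨ x_2 = 3 ∨ 3 = 3
(x_2 ∨ x_2) ∧ x_3 = 3 ∧ 3 = 3
((x_2 ∨ x_2) ∧ x_3) → (x_2 ∨ x_2) = 3 → 3 = 6
and checking the remaining 48 assignments likewise gives ≥ 6 in every case.

Yes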